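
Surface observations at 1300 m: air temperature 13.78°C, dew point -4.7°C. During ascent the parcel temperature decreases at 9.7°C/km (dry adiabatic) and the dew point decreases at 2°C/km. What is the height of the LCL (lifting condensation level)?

T and T_d converge at 9.7 − 2 = 7.7°C per km
Height above start = (13.78 − (-4.7)) / 7.7 = 2.4 km
LCL altitude = 1300 m + 2400 m = 3700 m

3700 m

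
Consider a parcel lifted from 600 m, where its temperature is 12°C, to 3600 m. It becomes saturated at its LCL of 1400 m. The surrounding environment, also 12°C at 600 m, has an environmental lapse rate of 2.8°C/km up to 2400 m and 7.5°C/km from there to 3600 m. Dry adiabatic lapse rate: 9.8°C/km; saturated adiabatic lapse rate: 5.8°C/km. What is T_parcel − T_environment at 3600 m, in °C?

Parcel:
  600 → 1400 m (dry, 9.8°C/km): ΔT = -9.8 × 0.8 = -7.84°C → T = 4.16°C
  1400 → 3600 m (saturated, 5.8°C/km): ΔT = -5.8 × 2.2 = -12.76°C → T = -8.6°C
Environment:
  600 → 2400 m (environment, lower layer, 2.8°C/km): ΔT = -2.8 × 1.8 = -5.04°C → T = 6.96°C
  2400 → 3600 m (environment, upper layer, 7.5°C/km): ΔT = -7.5 × 1.2 = -9°C → T = -2.04°C
T_parcel − T_env = -8.6 − (-2.04) = -6.56°C

-6.56°C (parcel cooler than environment)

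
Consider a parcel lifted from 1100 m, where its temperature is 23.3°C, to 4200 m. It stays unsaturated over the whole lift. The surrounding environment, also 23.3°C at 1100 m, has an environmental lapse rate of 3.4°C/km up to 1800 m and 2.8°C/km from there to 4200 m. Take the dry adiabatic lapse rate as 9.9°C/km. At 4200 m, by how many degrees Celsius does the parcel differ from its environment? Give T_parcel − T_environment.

Parcel:
  1100 → 4200 m (dry, 9.9°C/km): ΔT = -9.9 × 3.1 = -30.69°C → T = -7.39°C
Environment:
  1100 → 1800 m (environment, lower layer, 3.4°C/km): ΔT = -3.4 × 0.7 = -2.38°C → T = 20.92°C
  1800 → 4200 m (environment, upper layer, 2.8°C/km): ΔT = -2.8 × 2.4 = -6.72°C → T = 14.2°C
T_parcel − T_env = -7.39 − 14.2 = -21.59°C

-21.59°C (parcel cooler than environment)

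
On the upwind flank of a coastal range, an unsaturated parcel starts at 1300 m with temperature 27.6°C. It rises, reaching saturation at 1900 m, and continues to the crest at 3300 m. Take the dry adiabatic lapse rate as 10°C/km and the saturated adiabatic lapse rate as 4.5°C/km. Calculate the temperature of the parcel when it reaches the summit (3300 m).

1300–1900 m, dry: Δz = 0.6 km ⇒ ΔT = -6°C; T = 21.6°C
1900–3300 m, saturated: Δz = 1.4 km ⇒ ΔT = -6.3°C; T = 15.3°C

15.3°C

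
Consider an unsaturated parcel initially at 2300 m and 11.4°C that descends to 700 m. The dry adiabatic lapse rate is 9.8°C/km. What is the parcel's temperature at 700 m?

2300 → 700 m (dry adiabatic, 9.8°C/km): ΔT = +9.8 × 1.6 = +15.68°C → T = 27.08°C

27.08°C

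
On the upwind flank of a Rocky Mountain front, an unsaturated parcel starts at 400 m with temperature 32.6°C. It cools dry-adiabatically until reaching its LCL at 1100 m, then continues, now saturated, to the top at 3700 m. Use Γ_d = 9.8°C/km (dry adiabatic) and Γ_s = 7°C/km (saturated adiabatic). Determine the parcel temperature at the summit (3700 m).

7.54°C

From 400 m to 1100 m (dry): cools by 9.8 × 0.7 = 6.86°C, giving 25.74°C.
From 1100 m to 3700 m (saturated): cools by 7 × 2.6 = 18.2°C, giving 7.54°C.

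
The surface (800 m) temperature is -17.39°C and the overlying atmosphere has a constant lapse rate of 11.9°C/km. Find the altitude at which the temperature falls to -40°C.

Height above start = (-17.39 − (-40)) / 11.9 = 1.9 km
Altitude = 800 m + 1900 m = 2700 m

2700 m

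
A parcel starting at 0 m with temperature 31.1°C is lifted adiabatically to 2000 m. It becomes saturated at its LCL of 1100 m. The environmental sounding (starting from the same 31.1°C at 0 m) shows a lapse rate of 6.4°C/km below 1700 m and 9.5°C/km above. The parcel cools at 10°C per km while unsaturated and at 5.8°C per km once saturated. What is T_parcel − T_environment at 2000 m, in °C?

Parcel:
  0–1100 m, dry: Δz = 1.1 km ⇒ ΔT = -11°C; T = 20.1°C
  1100–2000 m, saturated: Δz = 0.9 km ⇒ ΔT = -5.22°C; T = 14.88°C
Environment:
  0–1700 m, environment, lower layer: Δz = 1.7 km ⇒ ΔT = -10.88°C; T = 20.22°C
  1700–2000 m, environment, upper layer: Δz = 0.3 km ⇒ ΔT = -2.85°C; T = 17.37°C
T_parcel − T_env = 14.88 − 17.37 = -2.49°C

-2.49°C (parcel cooler than environment)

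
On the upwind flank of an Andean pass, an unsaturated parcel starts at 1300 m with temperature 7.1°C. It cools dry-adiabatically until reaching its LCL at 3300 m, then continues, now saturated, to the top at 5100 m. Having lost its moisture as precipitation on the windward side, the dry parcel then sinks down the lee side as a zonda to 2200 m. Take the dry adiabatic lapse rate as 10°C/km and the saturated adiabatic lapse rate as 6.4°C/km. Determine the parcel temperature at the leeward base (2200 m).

Dry to 3300 m: -10 × 2 km = -20°C, so T = -12.9°C.
Saturated to 5100 m: -6.4 × 1.8 km = -11.52°C, so T = -24.42°C.
Dry descent to 2200 m: +10 × 2.9 km = +29°C, so T = 4.58°C.

4.58°C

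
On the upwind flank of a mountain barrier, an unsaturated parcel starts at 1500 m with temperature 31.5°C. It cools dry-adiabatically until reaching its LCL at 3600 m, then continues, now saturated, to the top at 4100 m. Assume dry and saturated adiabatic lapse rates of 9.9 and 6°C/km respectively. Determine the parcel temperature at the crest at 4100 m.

From 1500 m to 3600 m (dry): cools by 9.9 × 2.1 = 20.79°C, giving 10.71°C.
From 3600 m to 4100 m (saturated): cools by 6 × 0.5 = 3°C, giving 7.71°C.

7.71°C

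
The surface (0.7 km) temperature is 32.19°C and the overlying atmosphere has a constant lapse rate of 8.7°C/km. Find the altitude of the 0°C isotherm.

Height above start = (32.19 − 0) / 8.7 = 3.7 km
Altitude = 700 m + 3700 m = 4400 m

4.4 km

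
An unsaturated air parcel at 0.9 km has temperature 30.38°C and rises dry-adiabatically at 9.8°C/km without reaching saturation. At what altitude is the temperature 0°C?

4 km

Height above start = (30.38 − 0) / 9.8 = 3.1 km
Altitude = 900 m + 3100 m = 4000 m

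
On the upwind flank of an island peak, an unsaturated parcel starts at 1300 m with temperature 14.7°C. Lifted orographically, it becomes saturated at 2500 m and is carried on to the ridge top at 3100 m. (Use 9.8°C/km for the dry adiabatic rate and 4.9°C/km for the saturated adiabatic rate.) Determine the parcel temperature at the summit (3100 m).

0°C

1300 → 2500 m (dry, 9.8°C/km): ΔT = -9.8 × 1.2 = -11.76°C → T = 2.94°C
2500 → 3100 m (saturated, 4.9°C/km): ΔT = -4.9 × 0.6 = -2.94°C → T = 0°C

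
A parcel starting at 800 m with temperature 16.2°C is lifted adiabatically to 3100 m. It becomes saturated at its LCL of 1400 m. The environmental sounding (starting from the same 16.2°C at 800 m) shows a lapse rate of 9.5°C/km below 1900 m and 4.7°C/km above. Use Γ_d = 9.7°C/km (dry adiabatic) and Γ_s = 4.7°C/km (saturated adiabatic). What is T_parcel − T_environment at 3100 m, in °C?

Parcel:
  From 800 m to 1400 m (dry): cools by 9.7 × 0.6 = 5.82°C, giving 10.38°C.
  From 1400 m to 3100 m (saturated): cools by 4.7 × 1.7 = 7.99°C, giving 2.39°C.
Environment:
  From 800 m to 1900 m (environment, lower layer): cools by 9.5 × 1.1 = 10.45°C, giving 5.75°C.
  From 1900 m to 3100 m (environment, upper layer): cools by 4.7 × 1.2 = 5.64°C, giving 0.11°C.
T_parcel − T_env = 2.39 − 0.11 = +2.28°C

+2.28°C (parcel warmer than environment)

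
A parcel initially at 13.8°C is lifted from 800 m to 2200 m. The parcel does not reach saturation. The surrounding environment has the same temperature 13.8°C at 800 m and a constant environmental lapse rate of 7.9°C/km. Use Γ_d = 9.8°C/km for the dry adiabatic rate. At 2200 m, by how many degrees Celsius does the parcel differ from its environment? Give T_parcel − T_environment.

Parcel:
  From 800 m to 2200 m (dry): cools by 9.8 × 1.4 = 13.72°C, giving 0.08°C.
Environment:
  From 800 m to 2200 m (environment): cools by 7.9 × 1.4 = 11.06°C, giving 2.74°C.
T_parcel − T_env = 0.08 − 2.74 = -2.66°C

-2.66°C (parcel cooler than environment)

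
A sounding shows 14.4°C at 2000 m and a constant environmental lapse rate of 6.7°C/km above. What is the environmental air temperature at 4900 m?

2000 → 4900 m (environmental, 6.7°C/km): ΔT = -6.7 × 2.9 = -19.43°C → T = -5.03°C

-5.03°C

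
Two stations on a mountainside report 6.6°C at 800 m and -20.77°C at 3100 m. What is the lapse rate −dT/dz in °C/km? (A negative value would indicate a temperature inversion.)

Γ = −ΔT/Δz = (6.6 − (-20.77)) / (3100 − 800) m
  = 27.37°C / 2.3 km = 11.9°C/km

11.9°C/km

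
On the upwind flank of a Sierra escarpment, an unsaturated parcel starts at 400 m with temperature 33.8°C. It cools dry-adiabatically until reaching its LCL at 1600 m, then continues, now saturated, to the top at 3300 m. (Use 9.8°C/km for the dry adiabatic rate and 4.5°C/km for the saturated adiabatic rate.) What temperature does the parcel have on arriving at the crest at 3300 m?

Dry to 1600 m: -9.8 × 1.2 km = -11.76°C, so T = 22.04°C.
Saturated to 3300 m: -4.5 × 1.7 km = -7.65°C, so T = 14.39°C.

14.39°C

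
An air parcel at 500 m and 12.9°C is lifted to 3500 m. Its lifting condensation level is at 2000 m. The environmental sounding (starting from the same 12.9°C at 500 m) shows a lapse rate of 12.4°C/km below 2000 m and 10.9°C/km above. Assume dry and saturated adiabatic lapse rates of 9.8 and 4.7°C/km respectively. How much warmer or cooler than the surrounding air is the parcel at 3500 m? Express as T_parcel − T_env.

Parcel:
  500–2000 m, dry: Δz = 1.5 km ⇒ ΔT = -14.7°C; T = -1.8°C
  2000–3500 m, saturated: Δz = 1.5 km ⇒ ΔT = -7.05°C; T = -8.85°C
Environment:
  500–2000 m, environment, lower layer: Δz = 1.5 km ⇒ ΔT = -18.6°C; T = -5.7°C
  2000–3500 m, environment, upper layer: Δz = 1.5 km ⇒ ΔT = -16.35°C; T = -22.05°C
T_parcel − T_env = -8.85 − (-22.05) = +13.2°C

+13.2°C (parcel warmer than environment)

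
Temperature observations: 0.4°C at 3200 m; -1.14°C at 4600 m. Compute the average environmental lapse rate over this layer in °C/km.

1.1°C/km

Γ = −ΔT/Δz = (0.4 − (-1.14)) / (4600 − 3200) m
  = 1.54°C / 1.4 km = 1.1°C/km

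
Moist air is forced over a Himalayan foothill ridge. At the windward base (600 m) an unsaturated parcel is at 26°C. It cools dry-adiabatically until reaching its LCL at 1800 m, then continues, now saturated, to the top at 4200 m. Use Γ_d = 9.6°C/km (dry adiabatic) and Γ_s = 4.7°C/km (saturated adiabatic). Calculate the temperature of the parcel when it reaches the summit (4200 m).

From 600 m to 1800 m (dry): cools by 9.6 × 1.2 = 11.52°C, giving 14.48°C.
From 1800 m to 4200 m (saturated): cools by 4.7 × 2.4 = 11.28°C, giving 3.2°C.

3.2°C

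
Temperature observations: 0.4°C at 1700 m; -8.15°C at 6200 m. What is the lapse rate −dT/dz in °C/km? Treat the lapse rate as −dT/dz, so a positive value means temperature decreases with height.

Γ = −ΔT/Δz = (0.4 − (-8.15)) / (6200 − 1700) m
  = 8.55°C / 4.5 km = 1.9°C/km

1.9°C/km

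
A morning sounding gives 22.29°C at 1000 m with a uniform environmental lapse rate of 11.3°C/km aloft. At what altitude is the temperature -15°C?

4300 m

Height above start = (22.29 − (-15)) / 11.3 = 3.3 km
Altitude = 1000 m + 3300 m = 4300 m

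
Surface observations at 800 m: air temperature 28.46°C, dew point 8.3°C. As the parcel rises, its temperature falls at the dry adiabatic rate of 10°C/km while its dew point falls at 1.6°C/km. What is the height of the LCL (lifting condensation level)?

T and T_d converge at 10 − 1.6 = 8.4°C per km
Height above start = (28.46 − 8.3) / 8.4 = 2.4 km
LCL altitude = 800 m + 2400 m = 3200 m

3200 m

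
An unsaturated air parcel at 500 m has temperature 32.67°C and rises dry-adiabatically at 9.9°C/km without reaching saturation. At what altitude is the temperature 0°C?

3800 m

Height above start = (32.67 − 0) / 9.9 = 3.3 km
Altitude = 500 m + 3300 m = 3800 m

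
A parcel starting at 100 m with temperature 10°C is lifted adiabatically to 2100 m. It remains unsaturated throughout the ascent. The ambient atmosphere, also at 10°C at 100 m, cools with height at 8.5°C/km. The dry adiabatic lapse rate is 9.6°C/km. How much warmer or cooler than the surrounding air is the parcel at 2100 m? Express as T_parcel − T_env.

-2.2°C (parcel cooler than environment)

Parcel:
  100–2100 m, dry: Δz = 2 km ⇒ ΔT = -19.2°C; T = -9.2°C
Environment:
  100–2100 m, environment: Δz = 2 km ⇒ ΔT = -17°C; T = -7°C
T_parcel − T_env = -9.2 − (-7) = -2.2°C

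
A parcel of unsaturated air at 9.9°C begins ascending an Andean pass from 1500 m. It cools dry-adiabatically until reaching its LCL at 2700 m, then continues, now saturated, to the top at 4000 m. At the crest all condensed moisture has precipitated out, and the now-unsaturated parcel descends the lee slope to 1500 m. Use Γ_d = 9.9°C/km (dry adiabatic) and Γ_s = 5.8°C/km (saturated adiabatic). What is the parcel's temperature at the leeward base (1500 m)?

Dry to 2700 m: -9.9 × 1.2 km = -11.88°C, so T = -1.98°C.
Saturated to 4000 m: -5.8 × 1.3 km = -7.54°C, so T = -9.52°C.
Dry descent to 1500 m: +9.9 × 2.5 km = +24.75°C, so T = 15.23°C.

15.23°C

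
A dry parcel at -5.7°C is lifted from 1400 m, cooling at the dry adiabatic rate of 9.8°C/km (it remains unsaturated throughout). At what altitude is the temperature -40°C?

4900 m

Height above start = (-5.7 − (-40)) / 9.8 = 3.5 km
Altitude = 1400 m + 3500 m = 4900 m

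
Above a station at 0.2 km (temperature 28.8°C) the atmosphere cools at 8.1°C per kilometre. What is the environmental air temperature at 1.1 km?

21.51°C

200–1100 m, environmental: Δz = 0.9 km ⇒ ΔT = -7.29°C; T = 21.51°C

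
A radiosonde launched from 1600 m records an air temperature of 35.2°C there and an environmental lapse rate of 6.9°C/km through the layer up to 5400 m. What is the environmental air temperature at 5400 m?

From 1600 m to 5400 m (environmental): cools by 6.9 × 3.8 = 26.22°C, giving 8.98°C.

8.98°C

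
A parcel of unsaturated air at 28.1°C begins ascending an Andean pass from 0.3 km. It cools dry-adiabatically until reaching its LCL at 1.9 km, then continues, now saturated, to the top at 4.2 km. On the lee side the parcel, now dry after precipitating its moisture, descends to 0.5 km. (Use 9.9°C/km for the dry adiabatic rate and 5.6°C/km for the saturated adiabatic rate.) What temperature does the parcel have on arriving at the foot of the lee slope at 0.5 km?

300 → 1900 m (dry, 9.9°C/km): ΔT = -9.9 × 1.6 = -15.84°C → T = 12.26°C
1900 → 4200 m (saturated, 5.6°C/km): ΔT = -5.6 × 2.3 = -12.88°C → T = -0.62°C
4200 → 500 m (dry descent, 9.9°C/km): ΔT = +9.9 × 3.7 = +36.63°C → T = 36.01°C

36.01°C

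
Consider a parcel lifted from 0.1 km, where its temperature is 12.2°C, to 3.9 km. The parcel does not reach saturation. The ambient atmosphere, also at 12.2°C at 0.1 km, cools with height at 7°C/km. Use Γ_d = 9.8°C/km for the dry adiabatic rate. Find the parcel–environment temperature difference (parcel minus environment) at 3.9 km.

-10.64°C (parcel cooler than environment)

Parcel:
  From 100 m to 3900 m (dry): cools by 9.8 × 3.8 = 37.24°C, giving -25.04°C.
Environment:
  From 100 m to 3900 m (environment): cools by 7 × 3.8 = 26.6°C, giving -14.4°C.
T_parcel − T_env = -25.04 − (-14.4) = -10.64°C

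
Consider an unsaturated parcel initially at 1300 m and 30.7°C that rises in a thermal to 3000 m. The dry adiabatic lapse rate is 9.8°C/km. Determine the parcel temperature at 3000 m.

14.04°C

1300 → 3000 m (dry adiabatic, 9.8°C/km): ΔT = -9.8 × 1.7 = -16.66°C → T = 14.04°C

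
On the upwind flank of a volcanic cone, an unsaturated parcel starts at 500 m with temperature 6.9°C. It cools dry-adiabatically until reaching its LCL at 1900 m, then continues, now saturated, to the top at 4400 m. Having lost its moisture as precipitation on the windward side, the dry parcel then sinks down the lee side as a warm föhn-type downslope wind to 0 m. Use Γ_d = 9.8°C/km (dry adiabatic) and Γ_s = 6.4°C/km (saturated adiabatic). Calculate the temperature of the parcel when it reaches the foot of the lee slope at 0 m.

Dry to 1900 m: -9.8 × 1.4 km = -13.72°C, so T = -6.82°C.
Saturated to 4400 m: -6.4 × 2.5 km = -16°C, so T = -22.82°C.
Dry descent to 0 m: +9.8 × 4.4 km = +43.12°C, so T = 20.3°C.

20.3°C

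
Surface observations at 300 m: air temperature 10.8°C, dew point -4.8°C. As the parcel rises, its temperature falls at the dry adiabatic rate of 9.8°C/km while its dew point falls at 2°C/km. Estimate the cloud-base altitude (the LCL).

T and T_d converge at 9.8 − 2 = 7.8°C per km
Height above start = (10.8 − (-4.8)) / 7.8 = 2 km
LCL altitude = 300 m + 2000 m = 2300 m

2300 m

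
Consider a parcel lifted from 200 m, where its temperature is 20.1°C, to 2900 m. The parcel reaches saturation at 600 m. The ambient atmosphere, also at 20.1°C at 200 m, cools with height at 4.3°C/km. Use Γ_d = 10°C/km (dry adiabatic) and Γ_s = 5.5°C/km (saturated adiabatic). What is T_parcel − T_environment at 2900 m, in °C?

-5.04°C (parcel cooler than environment)

Parcel:
  Dry to 600 m: -10 × 0.4 km = -4°C, so T = 16.1°C.
  Saturated to 2900 m: -5.5 × 2.3 km = -12.65°C, so T = 3.45°C.
Environment:
  Environment to 2900 m: -4.3 × 2.7 km = -11.61°C, so T = 8.49°C.
T_parcel − T_env = 3.45 − 8.49 = -5.04°C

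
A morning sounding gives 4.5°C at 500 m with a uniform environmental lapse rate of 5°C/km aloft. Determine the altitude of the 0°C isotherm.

1400 m

Height above start = (4.5 − 0) / 5 = 0.9 km
Altitude = 500 m + 900 m = 1400 m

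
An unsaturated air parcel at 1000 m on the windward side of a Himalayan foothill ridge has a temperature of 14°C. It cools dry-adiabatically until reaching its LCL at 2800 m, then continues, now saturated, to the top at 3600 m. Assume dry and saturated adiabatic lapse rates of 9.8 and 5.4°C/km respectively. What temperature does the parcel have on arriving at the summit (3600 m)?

-7.96°C

Dry to 2800 m: -9.8 × 1.8 km = -17.64°C, so T = -3.64°C.
Saturated to 3600 m: -5.4 × 0.8 km = -4.32°C, so T = -7.96°C.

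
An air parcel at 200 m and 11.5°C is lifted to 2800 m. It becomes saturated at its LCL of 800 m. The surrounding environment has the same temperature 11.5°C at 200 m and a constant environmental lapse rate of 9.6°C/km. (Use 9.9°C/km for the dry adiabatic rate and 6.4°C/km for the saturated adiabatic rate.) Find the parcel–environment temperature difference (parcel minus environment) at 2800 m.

+6.22°C (parcel warmer than environment)

Parcel:
  From 200 m to 800 m (dry): cools by 9.9 × 0.6 = 5.94°C, giving 5.56°C.
  From 800 m to 2800 m (saturated): cools by 6.4 × 2 = 12.8°C, giving -7.24°C.
Environment:
  From 200 m to 2800 m (environment): cools by 9.6 × 2.6 = 24.96°C, giving -13.46°C.
T_parcel − T_env = -7.24 − (-13.46) = +6.22°C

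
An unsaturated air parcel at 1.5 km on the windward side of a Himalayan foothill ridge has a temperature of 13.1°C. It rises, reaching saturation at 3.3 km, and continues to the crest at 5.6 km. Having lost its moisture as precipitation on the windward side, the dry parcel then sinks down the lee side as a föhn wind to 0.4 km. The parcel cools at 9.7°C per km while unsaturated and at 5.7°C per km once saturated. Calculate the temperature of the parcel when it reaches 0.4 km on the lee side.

32.97°C

From 1500 m to 3300 m (dry): cools by 9.7 × 1.8 = 17.46°C, giving -4.36°C.
From 3300 m to 5600 m (saturated): cools by 5.7 × 2.3 = 13.11°C, giving -17.47°C.
From 5600 m to 400 m (dry descent): warms by 9.7 × 5.2 = 50.44°C, giving 32.97°C.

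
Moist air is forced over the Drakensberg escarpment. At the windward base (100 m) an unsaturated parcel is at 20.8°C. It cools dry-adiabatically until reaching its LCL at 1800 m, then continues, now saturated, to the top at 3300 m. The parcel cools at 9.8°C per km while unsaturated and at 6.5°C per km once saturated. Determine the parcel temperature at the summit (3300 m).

100–1800 m, dry: Δz = 1.7 km ⇒ ΔT = -16.66°C; T = 4.14°C
1800–3300 m, saturated: Δz = 1.5 km ⇒ ΔT = -9.75°C; T = -5.61°C

-5.61°C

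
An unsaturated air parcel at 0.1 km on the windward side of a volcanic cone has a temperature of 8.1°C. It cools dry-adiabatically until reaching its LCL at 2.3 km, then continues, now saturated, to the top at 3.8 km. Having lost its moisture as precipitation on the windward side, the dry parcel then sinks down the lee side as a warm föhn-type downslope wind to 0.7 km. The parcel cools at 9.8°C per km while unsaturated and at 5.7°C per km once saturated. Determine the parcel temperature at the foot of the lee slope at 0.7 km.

From 100 m to 2300 m (dry): cools by 9.8 × 2.2 = 21.56°C, giving -13.46°C.
From 2300 m to 3800 m (saturated): cools by 5.7 × 1.5 = 8.55°C, giving -22.01°C.
From 3800 m to 700 m (dry descent): warms by 9.8 × 3.1 = 30.38°C, giving 8.37°C.

8.37°C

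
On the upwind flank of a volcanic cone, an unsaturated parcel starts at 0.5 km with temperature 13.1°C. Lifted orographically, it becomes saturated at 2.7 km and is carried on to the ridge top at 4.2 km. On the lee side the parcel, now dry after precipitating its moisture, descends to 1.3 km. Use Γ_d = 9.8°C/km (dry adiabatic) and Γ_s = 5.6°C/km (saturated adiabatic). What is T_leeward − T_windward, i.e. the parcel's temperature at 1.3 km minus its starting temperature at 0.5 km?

-1.54°C

From 500 m to 2700 m (dry): cools by 9.8 × 2.2 = 21.56°C, giving -8.46°C.
From 2700 m to 4200 m (saturated): cools by 5.6 × 1.5 = 8.4°C, giving -16.86°C.
From 4200 m to 1300 m (dry descent): warms by 9.8 × 2.9 = 28.42°C, giving 11.56°C.
Net change vs windward start: 11.56 − 13.1 = -1.54°C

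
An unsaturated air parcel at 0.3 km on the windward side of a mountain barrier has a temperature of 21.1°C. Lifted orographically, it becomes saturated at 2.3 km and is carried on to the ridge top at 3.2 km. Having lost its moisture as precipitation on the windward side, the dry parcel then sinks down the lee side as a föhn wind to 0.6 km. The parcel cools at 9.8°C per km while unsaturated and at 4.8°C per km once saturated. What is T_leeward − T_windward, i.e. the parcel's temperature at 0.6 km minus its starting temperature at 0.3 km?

From 300 m to 2300 m (dry): cools by 9.8 × 2 = 19.6°C, giving 1.5°C.
From 2300 m to 3200 m (saturated): cools by 4.8 × 0.9 = 4.32°C, giving -2.82°C.
From 3200 m to 600 m (dry descent): warms by 9.8 × 2.6 = 25.48°C, giving 22.66°C.
Net change vs windward start: 22.66 − 21.1 = +1.56°C

+1.56°C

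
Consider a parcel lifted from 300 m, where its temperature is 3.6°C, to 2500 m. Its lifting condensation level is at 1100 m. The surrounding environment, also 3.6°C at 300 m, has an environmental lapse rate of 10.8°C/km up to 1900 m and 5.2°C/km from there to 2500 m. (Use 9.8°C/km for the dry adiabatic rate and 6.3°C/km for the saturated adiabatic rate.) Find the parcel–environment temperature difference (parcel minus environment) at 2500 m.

+3.74°C (parcel warmer than environment)

Parcel:
  From 300 m to 1100 m (dry): cools by 9.8 × 0.8 = 7.84°C, giving -4.24°C.
  From 1100 m to 2500 m (saturated): cools by 6.3 × 1.4 = 8.82°C, giving -13.06°C.
Environment:
  From 300 m to 1900 m (environment, lower layer): cools by 10.8 × 1.6 = 17.28°C, giving -13.68°C.
  From 1900 m to 2500 m (environment, upper layer): cools by 5.2 × 0.6 = 3.12°C, giving -16.8°C.
T_parcel − T_env = -13.06 − (-16.8) = +3.74°C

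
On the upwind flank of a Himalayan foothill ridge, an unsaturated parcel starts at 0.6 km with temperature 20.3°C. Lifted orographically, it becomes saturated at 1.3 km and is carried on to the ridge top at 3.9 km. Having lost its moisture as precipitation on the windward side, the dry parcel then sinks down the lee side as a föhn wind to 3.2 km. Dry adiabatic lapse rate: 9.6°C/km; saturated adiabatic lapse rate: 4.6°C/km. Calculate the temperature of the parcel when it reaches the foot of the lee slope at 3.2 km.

8.34°C

600 → 1300 m (dry, 9.6°C/km): ΔT = -9.6 × 0.7 = -6.72°C → T = 13.58°C
1300 → 3900 m (saturated, 4.6°C/km): ΔT = -4.6 × 2.6 = -11.96°C → T = 1.62°C
3900 → 3200 m (dry descent, 9.6°C/km): ΔT = +9.6 × 0.7 = +6.72°C → T = 8.34°C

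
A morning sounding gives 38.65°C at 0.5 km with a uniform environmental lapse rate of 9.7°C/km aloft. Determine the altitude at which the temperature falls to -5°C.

Height above start = (38.65 − (-5)) / 9.7 = 4.5 km
Altitude = 500 m + 4500 m = 5000 m

5 km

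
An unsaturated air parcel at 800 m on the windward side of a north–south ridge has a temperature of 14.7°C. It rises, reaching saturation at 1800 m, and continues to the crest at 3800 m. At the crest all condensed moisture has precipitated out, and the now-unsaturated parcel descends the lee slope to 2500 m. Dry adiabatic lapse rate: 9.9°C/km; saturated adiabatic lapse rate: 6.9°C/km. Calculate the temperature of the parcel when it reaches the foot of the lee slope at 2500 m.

800 → 1800 m (dry, 9.9°C/km): ΔT = -9.9 × 1 = -9.9°C → T = 4.8°C
1800 → 3800 m (saturated, 6.9°C/km): ΔT = -6.9 × 2 = -13.8°C → T = -9°C
3800 → 2500 m (dry descent, 9.9°C/km): ΔT = +9.9 × 1.3 = +12.87°C → T = 3.87°C

3.87°C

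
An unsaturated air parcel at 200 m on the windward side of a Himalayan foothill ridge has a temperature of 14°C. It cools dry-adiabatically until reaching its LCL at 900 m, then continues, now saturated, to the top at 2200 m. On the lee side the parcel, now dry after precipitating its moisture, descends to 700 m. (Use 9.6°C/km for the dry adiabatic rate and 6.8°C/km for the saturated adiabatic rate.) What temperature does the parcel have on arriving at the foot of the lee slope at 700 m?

From 200 m to 900 m (dry): cools by 9.6 × 0.7 = 6.72°C, giving 7.28°C.
From 900 m to 2200 m (saturated): cools by 6.8 × 1.3 = 8.84°C, giving -1.56°C.
From 2200 m to 700 m (dry descent): warms by 9.6 × 1.5 = 14.4°C, giving 12.84°C.

12.84°C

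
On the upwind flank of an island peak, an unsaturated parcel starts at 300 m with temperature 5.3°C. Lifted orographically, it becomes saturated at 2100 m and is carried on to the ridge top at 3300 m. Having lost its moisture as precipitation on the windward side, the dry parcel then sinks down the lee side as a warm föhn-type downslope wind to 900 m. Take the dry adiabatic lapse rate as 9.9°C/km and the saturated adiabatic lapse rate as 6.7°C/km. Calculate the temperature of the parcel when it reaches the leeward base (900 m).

300 → 2100 m (dry, 9.9°C/km): ΔT = -9.9 × 1.8 = -17.82°C → T = -12.52°C
2100 → 3300 m (saturated, 6.7°C/km): ΔT = -6.7 × 1.2 = -8.04°C → T = -20.56°C
3300 → 900 m (dry descent, 9.9°C/km): ΔT = +9.9 × 2.4 = +23.76°C → T = 3.2°C

3.2°C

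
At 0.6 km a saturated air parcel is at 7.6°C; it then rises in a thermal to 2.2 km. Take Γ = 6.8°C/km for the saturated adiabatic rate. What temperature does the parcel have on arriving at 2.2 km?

-3.28°C

Saturated adiabatic to 2200 m: -6.8 × 1.6 km = -10.88°C, so T = -3.28°C.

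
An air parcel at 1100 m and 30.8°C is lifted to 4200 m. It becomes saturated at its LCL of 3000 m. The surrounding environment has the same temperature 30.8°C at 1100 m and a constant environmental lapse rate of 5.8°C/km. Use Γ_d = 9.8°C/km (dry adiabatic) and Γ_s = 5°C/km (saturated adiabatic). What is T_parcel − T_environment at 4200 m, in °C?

Parcel:
  1100 → 3000 m (dry, 9.8°C/km): ΔT = -9.8 × 1.9 = -18.62°C → T = 12.18°C
  3000 → 4200 m (saturated, 5°C/km): ΔT = -5 × 1.2 = -6°C → T = 6.18°C
Environment:
  1100 → 4200 m (environment, 5.8°C/km): ΔT = -5.8 × 3.1 = -17.98°C → T = 12.82°C
T_parcel − T_env = 6.18 − 12.82 = -6.64°C

-6.64°C (parcel cooler than environment)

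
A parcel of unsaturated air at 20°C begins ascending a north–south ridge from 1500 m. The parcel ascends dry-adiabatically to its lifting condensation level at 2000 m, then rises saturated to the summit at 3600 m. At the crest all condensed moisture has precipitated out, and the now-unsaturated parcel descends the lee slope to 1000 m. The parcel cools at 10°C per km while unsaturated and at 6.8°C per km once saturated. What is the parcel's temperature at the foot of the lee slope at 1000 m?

30.12°C

From 1500 m to 2000 m (dry): cools by 10 × 0.5 = 5°C, giving 15°C.
From 2000 m to 3600 m (saturated): cools by 6.8 × 1.6 = 10.88°C, giving 4.12°C.
From 3600 m to 1000 m (dry descent): warms by 10 × 2.6 = 26°C, giving 30.12°C.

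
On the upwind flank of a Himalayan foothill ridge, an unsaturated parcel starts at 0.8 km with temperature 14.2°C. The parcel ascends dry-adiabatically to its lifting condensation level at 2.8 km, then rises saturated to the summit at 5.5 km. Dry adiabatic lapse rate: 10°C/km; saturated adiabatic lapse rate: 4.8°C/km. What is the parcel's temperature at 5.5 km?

-18.76°C

800–2800 m, dry: Δz = 2 km ⇒ ΔT = -20°C; T = -5.8°C
2800–5500 m, saturated: Δz = 2.7 km ⇒ ΔT = -12.96°C; T = -18.76°C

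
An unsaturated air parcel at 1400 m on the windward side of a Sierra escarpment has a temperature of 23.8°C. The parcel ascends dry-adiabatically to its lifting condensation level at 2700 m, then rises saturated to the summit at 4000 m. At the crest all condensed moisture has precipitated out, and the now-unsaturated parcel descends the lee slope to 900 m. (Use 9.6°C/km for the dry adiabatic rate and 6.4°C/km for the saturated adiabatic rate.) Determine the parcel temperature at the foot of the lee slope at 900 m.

1400 → 2700 m (dry, 9.6°C/km): ΔT = -9.6 × 1.3 = -12.48°C → T = 11.32°C
2700 → 4000 m (saturated, 6.4°C/km): ΔT = -6.4 × 1.3 = -8.32°C → T = 3°C
4000 → 900 m (dry descent, 9.6°C/km): ΔT = +9.6 × 3.1 = +29.76°C → T = 32.76°C

32.76°C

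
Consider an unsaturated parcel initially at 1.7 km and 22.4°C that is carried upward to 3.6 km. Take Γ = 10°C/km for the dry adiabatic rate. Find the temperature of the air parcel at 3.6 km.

From 1700 m to 3600 m (dry adiabatic): cools by 10 × 1.9 = 19°C, giving 3.4°C.

3.4°C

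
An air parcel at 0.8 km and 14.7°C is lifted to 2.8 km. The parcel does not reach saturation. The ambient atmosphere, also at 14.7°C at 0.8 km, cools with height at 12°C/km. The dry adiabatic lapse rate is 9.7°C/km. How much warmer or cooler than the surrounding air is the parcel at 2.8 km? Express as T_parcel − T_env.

+4.6°C (parcel warmer than environment)

Parcel:
  From 800 m to 2800 m (dry): cools by 9.7 × 2 = 19.4°C, giving -4.7°C.
Environment:
  From 800 m to 2800 m (environment): cools by 12 × 2 = 24°C, giving -9.3°C.
T_parcel − T_env = -4.7 − (-9.3) = +4.6°C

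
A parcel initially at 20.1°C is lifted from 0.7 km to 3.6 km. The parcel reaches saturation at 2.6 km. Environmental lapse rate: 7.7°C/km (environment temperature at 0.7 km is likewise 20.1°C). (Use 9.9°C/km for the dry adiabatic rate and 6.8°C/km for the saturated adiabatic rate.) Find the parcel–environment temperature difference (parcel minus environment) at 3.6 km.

-3.28°C (parcel cooler than environment)

Parcel:
  700–2600 m, dry: Δz = 1.9 km ⇒ ΔT = -18.81°C; T = 1.29°C
  2600–3600 m, saturated: Δz = 1 km ⇒ ΔT = -6.8°C; T = -5.51°C
Environment:
  700–3600 m, environment: Δz = 2.9 km ⇒ ΔT = -22.33°C; T = -2.23°C
T_parcel − T_env = -5.51 − (-2.23) = -3.28°C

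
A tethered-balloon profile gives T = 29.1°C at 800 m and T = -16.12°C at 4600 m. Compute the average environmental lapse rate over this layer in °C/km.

11.9°C/km

Γ = −ΔT/Δz = (29.1 − (-16.12)) / (4600 − 800) m
  = 45.22°C / 3.8 km = 11.9°C/km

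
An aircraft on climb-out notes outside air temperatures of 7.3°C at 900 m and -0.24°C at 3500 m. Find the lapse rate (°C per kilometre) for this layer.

2.9°C/km

Γ = −ΔT/Δz = (7.3 − (-0.24)) / (3500 − 900) m
  = 7.54°C / 2.6 km = 2.9°C/km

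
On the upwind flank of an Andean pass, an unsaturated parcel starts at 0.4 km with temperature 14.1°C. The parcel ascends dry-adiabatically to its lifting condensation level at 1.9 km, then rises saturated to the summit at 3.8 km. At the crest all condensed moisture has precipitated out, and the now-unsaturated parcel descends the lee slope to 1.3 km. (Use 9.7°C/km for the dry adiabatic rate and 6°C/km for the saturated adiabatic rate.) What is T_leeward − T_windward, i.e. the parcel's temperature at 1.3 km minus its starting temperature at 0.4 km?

From 400 m to 1900 m (dry): cools by 9.7 × 1.5 = 14.55°C, giving -0.45°C.
From 1900 m to 3800 m (saturated): cools by 6 × 1.9 = 11.4°C, giving -11.85°C.
From 3800 m to 1300 m (dry descent): warms by 9.7 × 2.5 = 24.25°C, giving 12.4°C.
Net change vs windward start: 12.4 − 14.1 = -1.7°C

-1.7°C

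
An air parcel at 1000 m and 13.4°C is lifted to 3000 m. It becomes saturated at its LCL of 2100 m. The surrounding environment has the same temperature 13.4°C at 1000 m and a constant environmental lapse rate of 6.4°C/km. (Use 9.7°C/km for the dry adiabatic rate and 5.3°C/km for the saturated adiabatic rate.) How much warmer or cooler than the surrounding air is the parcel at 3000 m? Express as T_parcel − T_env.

-2.64°C (parcel cooler than environment)

Parcel:
  1000 → 2100 m (dry, 9.7°C/km): ΔT = -9.7 × 1.1 = -10.67°C → T = 2.73°C
  2100 → 3000 m (saturated, 5.3°C/km): ΔT = -5.3 × 0.9 = -4.77°C → T = -2.04°C
Environment:
  1000 → 3000 m (environment, 6.4°C/km): ΔT = -6.4 × 2 = -12.8°C → T = 0.6°C
T_parcel − T_env = -2.04 − 0.6 = -2.64°C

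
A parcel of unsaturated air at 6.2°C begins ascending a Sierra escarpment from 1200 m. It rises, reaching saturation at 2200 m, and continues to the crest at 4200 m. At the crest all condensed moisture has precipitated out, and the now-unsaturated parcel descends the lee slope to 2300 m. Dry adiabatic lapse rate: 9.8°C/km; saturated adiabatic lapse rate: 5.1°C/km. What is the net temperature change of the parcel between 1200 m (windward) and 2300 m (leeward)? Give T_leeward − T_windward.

1200 → 2200 m (dry, 9.8°C/km): ΔT = -9.8 × 1 = -9.8°C → T = -3.6°C
2200 → 4200 m (saturated, 5.1°C/km): ΔT = -5.1 × 2 = -10.2°C → T = -13.8°C
4200 → 2300 m (dry descent, 9.8°C/km): ΔT = +9.8 × 1.9 = +18.62°C → T = 4.82°C
Net change vs windward start: 4.82 − 6.2 = -1.38°C

-1.38°C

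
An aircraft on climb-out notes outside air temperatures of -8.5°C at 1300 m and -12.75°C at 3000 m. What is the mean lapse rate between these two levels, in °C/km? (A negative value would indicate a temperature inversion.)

2.5°C/km

Γ = −ΔT/Δz = (-8.5 − (-12.75)) / (3000 − 1300) m
  = 4.25°C / 1.7 km = 2.5°C/km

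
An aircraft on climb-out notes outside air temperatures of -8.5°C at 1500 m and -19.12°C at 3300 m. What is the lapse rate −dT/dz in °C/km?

5.9°C/km

Γ = −ΔT/Δz = (-8.5 − (-19.12)) / (3300 − 1500) m
  = 10.62°C / 1.8 km = 5.9°C/km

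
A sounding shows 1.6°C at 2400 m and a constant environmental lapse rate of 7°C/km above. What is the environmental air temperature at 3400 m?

-5.4°C

From 2400 m to 3400 m (environmental): cools by 7 × 1 = 7°C, giving -5.4°C.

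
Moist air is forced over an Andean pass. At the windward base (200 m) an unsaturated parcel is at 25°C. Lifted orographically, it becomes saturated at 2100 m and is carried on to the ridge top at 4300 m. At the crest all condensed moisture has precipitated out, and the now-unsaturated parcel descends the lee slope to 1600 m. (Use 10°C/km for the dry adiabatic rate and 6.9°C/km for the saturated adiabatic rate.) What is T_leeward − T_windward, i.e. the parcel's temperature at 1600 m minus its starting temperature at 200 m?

-7.18°C

Dry to 2100 m: -10 × 1.9 km = -19°C, so T = 6°C.
Saturated to 4300 m: -6.9 × 2.2 km = -15.18°C, so T = -9.18°C.
Dry descent to 1600 m: +10 × 2.7 km = +27°C, so T = 17.82°C.
Net change vs windward start: 17.82 − 25 = -7.18°C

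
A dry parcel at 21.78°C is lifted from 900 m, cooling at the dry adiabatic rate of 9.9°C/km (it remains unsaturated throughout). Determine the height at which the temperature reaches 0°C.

3100 m

Height above start = (21.78 − 0) / 9.9 = 2.2 km
Altitude = 900 m + 2200 m = 3100 m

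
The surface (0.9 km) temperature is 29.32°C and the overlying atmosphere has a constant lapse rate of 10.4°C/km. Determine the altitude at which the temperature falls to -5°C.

Height above start = (29.32 − (-5)) / 10.4 = 3.3 km
Altitude = 900 m + 3300 m = 4200 m

4.2 km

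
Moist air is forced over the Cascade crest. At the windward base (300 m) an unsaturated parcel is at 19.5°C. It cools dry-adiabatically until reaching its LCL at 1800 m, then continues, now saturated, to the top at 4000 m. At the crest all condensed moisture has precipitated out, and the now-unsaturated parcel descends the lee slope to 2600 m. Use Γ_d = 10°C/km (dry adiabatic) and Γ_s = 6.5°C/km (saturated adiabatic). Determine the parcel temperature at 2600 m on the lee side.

Dry to 1800 m: -10 × 1.5 km = -15°C, so T = 4.5°C.
Saturated to 4000 m: -6.5 × 2.2 km = -14.3°C, so T = -9.8°C.
Dry descent to 2600 m: +10 × 1.4 km = +14°C, so T = 4.2°C.

4.2°C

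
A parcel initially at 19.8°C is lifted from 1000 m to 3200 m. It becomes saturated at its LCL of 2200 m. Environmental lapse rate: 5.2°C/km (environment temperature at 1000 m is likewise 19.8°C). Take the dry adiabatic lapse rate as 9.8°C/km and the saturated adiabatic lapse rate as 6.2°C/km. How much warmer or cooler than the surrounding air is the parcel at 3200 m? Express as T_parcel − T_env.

-6.52°C (parcel cooler than environment)

Parcel:
  Dry to 2200 m: -9.8 × 1.2 km = -11.76°C, so T = 8.04°C.
  Saturated to 3200 m: -6.2 × 1 km = -6.2°C, so T = 1.84°C.
Environment:
  Environment to 3200 m: -5.2 × 2.2 km = -11.44°C, so T = 8.36°C.
T_parcel − T_env = 1.84 − 8.36 = -6.52°C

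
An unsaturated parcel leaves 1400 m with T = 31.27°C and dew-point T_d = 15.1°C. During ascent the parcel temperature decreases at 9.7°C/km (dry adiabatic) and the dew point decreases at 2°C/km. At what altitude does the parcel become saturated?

3500 m

T and T_d converge at 9.7 − 2 = 7.7°C per km
Height above start = (31.27 − 15.1) / 7.7 = 2.1 km
LCL altitude = 1400 m + 2100 m = 3500 m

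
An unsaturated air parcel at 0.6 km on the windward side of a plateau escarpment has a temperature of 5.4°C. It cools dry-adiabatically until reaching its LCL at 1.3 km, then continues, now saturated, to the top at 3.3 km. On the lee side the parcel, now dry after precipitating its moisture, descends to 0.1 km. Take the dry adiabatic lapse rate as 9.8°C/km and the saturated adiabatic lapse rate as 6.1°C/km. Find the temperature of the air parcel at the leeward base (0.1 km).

600 → 1300 m (dry, 9.8°C/km): ΔT = -9.8 × 0.7 = -6.86°C → T = -1.46°C
1300 → 3300 m (saturated, 6.1°C/km): ΔT = -6.1 × 2 = -12.2°C → T = -13.66°C
3300 → 100 m (dry descent, 9.8°C/km): ΔT = +9.8 × 3.2 = +31.36°C → T = 17.7°C

17.7°C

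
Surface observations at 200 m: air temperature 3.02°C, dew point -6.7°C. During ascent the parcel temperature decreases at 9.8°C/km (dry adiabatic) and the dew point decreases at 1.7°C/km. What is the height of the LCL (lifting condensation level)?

1400 m

T and T_d converge at 9.8 − 1.7 = 8.1°C per km
Height above start = (3.02 − (-6.7)) / 8.1 = 1.2 km
LCL altitude = 200 m + 1200 m = 1400 m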